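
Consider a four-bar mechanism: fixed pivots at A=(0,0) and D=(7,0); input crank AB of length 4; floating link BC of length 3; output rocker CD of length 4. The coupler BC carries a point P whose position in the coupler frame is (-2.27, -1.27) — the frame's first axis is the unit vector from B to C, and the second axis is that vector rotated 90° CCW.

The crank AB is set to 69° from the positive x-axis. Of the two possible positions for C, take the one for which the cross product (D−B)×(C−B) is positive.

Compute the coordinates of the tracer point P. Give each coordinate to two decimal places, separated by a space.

A=(0,0), D=(7.00,0)
B = A + 4.00·(cos69°, sin69°) = (1.4335, 3.7343)
|BD| = 6.7031
circle(B,3.00) ∩ circle(D,4.00): a=2.8294, h=0.9973
  candidates: C₊=(4.3387,2.9862) cross=6.685; C₋=(3.2275,1.3299) cross=-6.685
  mode + wants cross > 0 → take C=(4.3387,2.9862) (cross=6.685)
ex = (C−B)/|BC| = (0.9684,-0.2494); ey = (0.2494,0.9684)
P = B + -2.27·ex + -1.27·ey = (-1.0815,3.0705)

-1.08 3.07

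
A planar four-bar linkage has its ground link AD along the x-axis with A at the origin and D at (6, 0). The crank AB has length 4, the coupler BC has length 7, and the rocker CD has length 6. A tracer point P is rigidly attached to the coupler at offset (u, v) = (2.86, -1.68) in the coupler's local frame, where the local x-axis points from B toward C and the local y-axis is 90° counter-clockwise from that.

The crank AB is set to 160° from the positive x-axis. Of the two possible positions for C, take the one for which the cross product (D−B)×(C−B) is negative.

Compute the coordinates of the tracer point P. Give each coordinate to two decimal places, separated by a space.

A=(0,0), D=(6.00,0)
B = A + 4.00·(cos160°, sin160°) = (-3.7588, 1.3681)
|BD| = 9.8542
circle(B,7.00) ∩ circle(D,6.00): a=5.5867, h=4.2177
  candidates: C₊=(2.3594,4.7693) cross=41.562; C₋=(1.1883,-3.5843) cross=-41.562
  mode - wants cross < 0 → take C=(1.1883,-3.5843) (cross=-41.562)
ex = (C−B)/|BC| = (0.7067,-0.7075); ey = (0.7075,0.7067)
P = B + 2.86·ex + -1.68·ey = (-2.9261,-1.8426)

-2.93 -1.84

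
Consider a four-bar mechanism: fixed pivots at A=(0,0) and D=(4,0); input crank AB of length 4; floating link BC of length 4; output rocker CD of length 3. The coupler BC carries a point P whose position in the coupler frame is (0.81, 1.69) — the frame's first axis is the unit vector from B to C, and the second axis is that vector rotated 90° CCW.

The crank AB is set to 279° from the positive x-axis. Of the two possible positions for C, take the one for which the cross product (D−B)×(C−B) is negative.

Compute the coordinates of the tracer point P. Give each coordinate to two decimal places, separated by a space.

0.99 -2.11

A=(0,0), D=(4.00,0)
B = A + 4.00·(cos279°, sin279°) = (0.6257, -3.9508)
|BD| = 5.1956
circle(B,4.00) ∩ circle(D,3.00): a=3.2714, h=2.3017
  candidates: C₊=(1.0002,0.0317) cross=11.959; C₋=(4.5006,-2.9579) cross=-11.959
  mode - wants cross < 0 → take C=(4.5006,-2.9579) (cross=-11.959)
ex = (C−B)/|BC| = (0.9687,0.2482); ey = (-0.2482,0.9687)
P = B + 0.81·ex + 1.69·ey = (0.9909,-2.1126)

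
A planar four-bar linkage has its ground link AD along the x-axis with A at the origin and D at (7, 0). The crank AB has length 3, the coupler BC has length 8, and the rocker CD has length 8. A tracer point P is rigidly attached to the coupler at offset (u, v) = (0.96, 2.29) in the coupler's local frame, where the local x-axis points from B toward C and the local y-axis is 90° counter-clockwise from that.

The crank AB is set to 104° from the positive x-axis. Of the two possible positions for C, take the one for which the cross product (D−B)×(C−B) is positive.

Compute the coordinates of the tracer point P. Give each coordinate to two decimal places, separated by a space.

-1.39 5.30

A=(0,0), D=(7.00,0)
B = A + 3.00·(cos104°, sin104°) = (-0.7258, 2.9109)
|BD| = 8.2560
circle(B,8.00) ∩ circle(D,8.00): a=4.1280, h=6.8527
  candidates: C₊=(5.5533,7.8681) cross=56.576; C₋=(0.7210,-4.9572) cross=-56.576
  mode + wants cross > 0 → take C=(5.5533,7.8681) (cross=56.576)
ex = (C−B)/|BC| = (0.7849,0.6197); ey = (-0.6197,0.7849)
P = B + 0.96·ex + 2.29·ey = (-1.3913,5.3031)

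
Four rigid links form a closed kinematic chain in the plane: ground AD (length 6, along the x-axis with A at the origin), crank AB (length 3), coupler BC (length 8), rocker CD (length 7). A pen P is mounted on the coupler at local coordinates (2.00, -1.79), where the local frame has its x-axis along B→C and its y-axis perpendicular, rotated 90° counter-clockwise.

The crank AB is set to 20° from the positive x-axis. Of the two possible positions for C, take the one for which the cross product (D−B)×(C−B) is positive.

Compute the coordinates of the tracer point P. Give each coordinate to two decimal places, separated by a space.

A=(0,0), D=(6.00,0)
B = A + 3.00·(cos20°, sin20°) = (2.8191, 1.0261)
|BD| = 3.3423
circle(B,8.00) ∩ circle(D,7.00): a=3.9151, h=6.9765
  candidates: C₊=(8.6869,6.4638) cross=23.318; C₋=(4.4034,-6.8155) cross=-23.318
  mode + wants cross > 0 → take C=(8.6869,6.4638) (cross=23.318)
ex = (C−B)/|BC| = (0.7335,0.6797); ey = (-0.6797,0.7335)
P = B + 2.00·ex + -1.79·ey = (5.5027,1.0726)

5.50 1.07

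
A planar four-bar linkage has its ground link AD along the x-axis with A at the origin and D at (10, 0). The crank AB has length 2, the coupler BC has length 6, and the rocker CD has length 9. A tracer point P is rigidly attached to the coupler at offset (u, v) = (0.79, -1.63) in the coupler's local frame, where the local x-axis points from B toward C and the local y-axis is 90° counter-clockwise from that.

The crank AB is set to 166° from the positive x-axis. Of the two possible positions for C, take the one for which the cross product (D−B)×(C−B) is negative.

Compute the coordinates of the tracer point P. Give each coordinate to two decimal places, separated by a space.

-2.66 -1.18

A=(0,0), D=(10.00,0)
B = A + 2.00·(cos166°, sin166°) = (-1.9406, 0.4838)
|BD| = 11.9504
circle(B,6.00) ∩ circle(D,9.00): a=4.0924, h=4.3877
  candidates: C₊=(2.3261,4.7023) cross=52.435; C₋=(1.9708,-4.0660) cross=-52.435
  mode - wants cross < 0 → take C=(1.9708,-4.0660) (cross=-52.435)
ex = (C−B)/|BC| = (0.6519,-0.7583); ey = (0.7583,0.6519)
P = B + 0.79·ex + -1.63·ey = (-2.6616,-1.1778)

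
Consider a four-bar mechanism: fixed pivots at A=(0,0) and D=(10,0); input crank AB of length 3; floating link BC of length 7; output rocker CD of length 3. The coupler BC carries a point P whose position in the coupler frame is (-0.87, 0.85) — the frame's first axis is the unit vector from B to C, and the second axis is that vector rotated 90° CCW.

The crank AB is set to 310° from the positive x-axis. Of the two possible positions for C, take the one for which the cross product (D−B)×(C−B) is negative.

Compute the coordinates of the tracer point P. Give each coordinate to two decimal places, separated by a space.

A=(0,0), D=(10.00,0)
B = A + 3.00·(cos310°, sin310°) = (1.9284, -2.2981)
|BD| = 8.3924
circle(B,7.00) ∩ circle(D,3.00): a=6.5793, h=2.3901
  candidates: C₊=(7.6017,1.8023) cross=20.059; C₋=(8.9107,-2.7952) cross=-20.059
  mode - wants cross < 0 → take C=(8.9107,-2.7952) (cross=-20.059)
ex = (C−B)/|BC| = (0.9975,-0.0710); ey = (0.0710,0.9975)
P = B + -0.87·ex + 0.85·ey = (1.1209,-1.3885)

1.12 -1.39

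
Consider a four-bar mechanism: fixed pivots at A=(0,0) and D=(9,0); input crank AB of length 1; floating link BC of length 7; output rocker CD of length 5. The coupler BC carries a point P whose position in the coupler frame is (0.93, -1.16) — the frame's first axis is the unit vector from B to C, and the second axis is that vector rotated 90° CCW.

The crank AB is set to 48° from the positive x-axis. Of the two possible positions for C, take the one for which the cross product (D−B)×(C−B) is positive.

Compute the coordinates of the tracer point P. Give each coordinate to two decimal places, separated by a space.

2.07 0.24

A=(0,0), D=(9.00,0)
B = A + 1.00·(cos48°, sin48°) = (0.6691, 0.7431)
|BD| = 8.3639
circle(B,7.00) ∩ circle(D,5.00): a=5.6167, h=4.1776
  candidates: C₊=(6.6348,4.4052) cross=34.942; C₋=(5.8924,-3.9170) cross=-34.942
  mode + wants cross > 0 → take C=(6.6348,4.4052) (cross=34.942)
ex = (C−B)/|BC| = (0.8522,0.5232); ey = (-0.5232,0.8522)
P = B + 0.93·ex + -1.16·ey = (2.0686,0.2411)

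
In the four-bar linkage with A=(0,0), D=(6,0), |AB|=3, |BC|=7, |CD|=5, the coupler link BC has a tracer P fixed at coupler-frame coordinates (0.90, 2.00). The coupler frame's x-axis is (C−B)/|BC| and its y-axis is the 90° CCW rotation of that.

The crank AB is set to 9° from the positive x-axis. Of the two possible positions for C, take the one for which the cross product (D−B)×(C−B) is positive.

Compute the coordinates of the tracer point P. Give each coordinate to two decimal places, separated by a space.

2.74 2.65

A=(0,0), D=(6.00,0)
B = A + 3.00·(cos9°, sin9°) = (2.9631, 0.4693)
|BD| = 3.0730
circle(B,7.00) ∩ circle(D,5.00): a=5.4415, h=4.4034
  candidates: C₊=(9.0132,3.9901) cross=13.532; C₋=(7.6682,-4.7135) cross=-13.532
  mode + wants cross > 0 → take C=(9.0132,3.9901) (cross=13.532)
ex = (C−B)/|BC| = (0.8643,0.5030); ey = (-0.5030,0.8643)
P = B + 0.90·ex + 2.00·ey = (2.7350,2.6506)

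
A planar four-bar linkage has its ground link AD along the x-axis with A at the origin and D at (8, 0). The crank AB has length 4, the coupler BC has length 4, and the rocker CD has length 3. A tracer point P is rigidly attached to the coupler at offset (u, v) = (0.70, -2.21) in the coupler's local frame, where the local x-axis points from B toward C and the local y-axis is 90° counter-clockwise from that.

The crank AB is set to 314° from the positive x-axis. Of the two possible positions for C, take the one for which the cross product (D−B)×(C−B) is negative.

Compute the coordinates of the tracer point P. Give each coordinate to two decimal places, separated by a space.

3.55 -5.06

A=(0,0), D=(8.00,0)
B = A + 4.00·(cos314°, sin314°) = (2.7786, -2.8774)
|BD| = 5.9617
circle(B,4.00) ∩ circle(D,3.00): a=3.5679, h=1.8083
  candidates: C₊=(5.0307,0.4284) cross=10.780; C₋=(6.7762,-2.7391) cross=-10.780
  mode - wants cross < 0 → take C=(6.7762,-2.7391) (cross=-10.780)
ex = (C−B)/|BC| = (0.9994,0.0346); ey = (-0.0346,0.9994)
P = B + 0.70·ex + -2.21·ey = (3.5546,-5.0618)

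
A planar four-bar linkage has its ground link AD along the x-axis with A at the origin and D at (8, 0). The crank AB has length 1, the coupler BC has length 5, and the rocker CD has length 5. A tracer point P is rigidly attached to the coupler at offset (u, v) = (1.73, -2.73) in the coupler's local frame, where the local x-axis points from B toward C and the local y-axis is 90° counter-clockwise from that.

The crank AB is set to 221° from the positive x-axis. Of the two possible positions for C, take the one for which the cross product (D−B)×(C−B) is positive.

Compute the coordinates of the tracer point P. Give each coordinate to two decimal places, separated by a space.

2.18 -2.01

A=(0,0), D=(8.00,0)
B = A + 1.00·(cos221°, sin221°) = (-0.7547, -0.6561)
|BD| = 8.7793
circle(B,5.00) ∩ circle(D,5.00): a=4.3896, h=2.3940
  candidates: C₊=(3.4437,2.0593) cross=21.017; C₋=(3.8015,-2.7153) cross=-21.017
  mode + wants cross > 0 → take C=(3.4437,2.0593) (cross=21.017)
ex = (C−B)/|BC| = (0.8397,0.5431); ey = (-0.5431,0.8397)
P = B + 1.73·ex + -2.73·ey = (2.1805,-2.0089)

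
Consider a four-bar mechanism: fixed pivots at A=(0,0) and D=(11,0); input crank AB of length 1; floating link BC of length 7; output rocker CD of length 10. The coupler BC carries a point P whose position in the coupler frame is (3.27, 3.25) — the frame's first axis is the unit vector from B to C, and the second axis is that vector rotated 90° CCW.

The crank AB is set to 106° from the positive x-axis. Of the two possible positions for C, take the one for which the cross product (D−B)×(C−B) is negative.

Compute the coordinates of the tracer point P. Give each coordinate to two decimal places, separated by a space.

A=(0,0), D=(11.00,0)
B = A + 1.00·(cos106°, sin106°) = (-0.2756, 0.9613)
|BD| = 11.3165
circle(B,7.00) ∩ circle(D,10.00): a=3.4049, h=6.1161
  candidates: C₊=(3.6365,6.7660) cross=69.213; C₋=(2.5975,-5.4219) cross=-69.213
  mode - wants cross < 0 → take C=(2.5975,-5.4219) (cross=-69.213)
ex = (C−B)/|BC| = (0.4104,-0.9119); ey = (0.9119,0.4104)
P = B + 3.27·ex + 3.25·ey = (4.0301,-0.6867)

4.03 -0.69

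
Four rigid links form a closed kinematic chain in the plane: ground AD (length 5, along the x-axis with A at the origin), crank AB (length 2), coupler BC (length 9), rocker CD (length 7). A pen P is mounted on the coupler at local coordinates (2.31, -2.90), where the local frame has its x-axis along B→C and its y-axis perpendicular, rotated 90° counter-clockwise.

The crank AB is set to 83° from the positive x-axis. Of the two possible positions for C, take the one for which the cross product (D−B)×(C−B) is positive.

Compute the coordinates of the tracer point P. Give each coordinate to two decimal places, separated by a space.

3.65 0.52

A=(0,0), D=(5.00,0)
B = A + 2.00·(cos83°, sin83°) = (0.2437, 1.9851)
|BD| = 5.1539
circle(B,9.00) ∩ circle(D,7.00): a=5.6814, h=6.9801
  candidates: C₊=(8.1753,6.2384) cross=35.975; C₋=(2.7983,-6.6447) cross=-35.975
  mode + wants cross > 0 → take C=(8.1753,6.2384) (cross=35.975)
ex = (C−B)/|BC| = (0.8813,0.4726); ey = (-0.4726,0.8813)
P = B + 2.31·ex + -2.90·ey = (3.6500,0.5211)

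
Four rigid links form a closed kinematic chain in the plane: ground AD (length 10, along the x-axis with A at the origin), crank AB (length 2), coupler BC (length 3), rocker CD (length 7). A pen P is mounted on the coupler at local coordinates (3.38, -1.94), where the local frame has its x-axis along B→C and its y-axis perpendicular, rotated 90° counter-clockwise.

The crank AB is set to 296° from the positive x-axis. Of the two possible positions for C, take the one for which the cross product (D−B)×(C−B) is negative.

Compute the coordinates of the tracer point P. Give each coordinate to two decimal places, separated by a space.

A=(0,0), D=(10.00,0)
B = A + 2.00·(cos296°, sin296°) = (0.8767, -1.7976)
|BD| = 9.2987
circle(B,3.00) ∩ circle(D,7.00): a=2.4985, h=1.6606
  candidates: C₊=(3.0071,0.3147) cross=15.441; C₋=(3.6491,-2.9439) cross=-15.441
  mode - wants cross < 0 → take C=(3.6491,-2.9439) (cross=-15.441)
ex = (C−B)/|BC| = (0.9241,-0.3821); ey = (0.3821,0.9241)
P = B + 3.38·ex + -1.94·ey = (3.2590,-4.8819)

3.26 -4.88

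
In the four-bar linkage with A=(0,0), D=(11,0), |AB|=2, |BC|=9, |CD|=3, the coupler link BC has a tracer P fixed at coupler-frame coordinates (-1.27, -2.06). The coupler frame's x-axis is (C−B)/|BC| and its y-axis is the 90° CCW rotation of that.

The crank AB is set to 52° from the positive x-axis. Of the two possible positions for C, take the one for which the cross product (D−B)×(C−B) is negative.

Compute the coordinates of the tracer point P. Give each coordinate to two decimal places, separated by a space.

A=(0,0), D=(11.00,0)
B = A + 2.00·(cos52°, sin52°) = (1.2313, 1.5760)
|BD| = 9.8950
circle(B,9.00) ∩ circle(D,3.00): a=8.5857, h=2.6992
  candidates: C₊=(10.1373,2.8733) cross=26.709; C₋=(9.2775,-2.4562) cross=-26.709
  mode - wants cross < 0 → take C=(9.2775,-2.4562) (cross=-26.709)
ex = (C−B)/|BC| = (0.8940,-0.4480); ey = (0.4480,0.8940)
P = B + -1.27·ex + -2.06·ey = (-0.8270,0.3033)

-0.83 0.30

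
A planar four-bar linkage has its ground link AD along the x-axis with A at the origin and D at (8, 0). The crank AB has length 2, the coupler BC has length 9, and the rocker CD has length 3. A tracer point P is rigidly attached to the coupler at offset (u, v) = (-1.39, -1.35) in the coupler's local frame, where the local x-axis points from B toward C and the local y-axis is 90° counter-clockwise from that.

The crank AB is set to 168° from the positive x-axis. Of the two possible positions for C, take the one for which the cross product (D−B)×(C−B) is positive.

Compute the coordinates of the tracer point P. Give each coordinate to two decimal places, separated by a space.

A=(0,0), D=(8.00,0)
B = A + 2.00·(cos168°, sin168°) = (-1.9563, 0.4158)
|BD| = 9.9650
circle(B,9.00) ∩ circle(D,3.00): a=8.5951, h=2.6690
  candidates: C₊=(6.7427,2.7238) cross=26.597; C₋=(6.5200,-2.6095) cross=-26.597
  mode + wants cross > 0 → take C=(6.7427,2.7238) (cross=26.597)
ex = (C−B)/|BC| = (0.9666,0.2564); ey = (-0.2564,0.9666)
P = B + -1.39·ex + -1.35·ey = (-2.9536,-1.2455)

-2.95 -1.25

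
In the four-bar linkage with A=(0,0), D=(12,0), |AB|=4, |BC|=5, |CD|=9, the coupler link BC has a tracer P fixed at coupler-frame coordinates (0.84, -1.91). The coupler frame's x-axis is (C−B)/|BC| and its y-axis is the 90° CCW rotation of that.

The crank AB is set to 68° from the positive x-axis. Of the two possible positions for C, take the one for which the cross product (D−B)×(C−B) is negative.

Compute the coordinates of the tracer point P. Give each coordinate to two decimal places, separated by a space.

-0.05 2.31

A=(0,0), D=(12.00,0)
B = A + 4.00·(cos68°, sin68°) = (1.4984, 3.7087)
|BD| = 11.1372
circle(B,5.00) ∩ circle(D,9.00): a=3.0545, h=3.9585
  candidates: C₊=(5.6968,6.4242) cross=44.087; C₋=(3.0604,-1.0410) cross=-44.087
  mode - wants cross < 0 → take C=(3.0604,-1.0410) (cross=-44.087)
ex = (C−B)/|BC| = (0.3124,-0.9500); ey = (0.9500,0.3124)
P = B + 0.84·ex + -1.91·ey = (-0.0536,2.3141)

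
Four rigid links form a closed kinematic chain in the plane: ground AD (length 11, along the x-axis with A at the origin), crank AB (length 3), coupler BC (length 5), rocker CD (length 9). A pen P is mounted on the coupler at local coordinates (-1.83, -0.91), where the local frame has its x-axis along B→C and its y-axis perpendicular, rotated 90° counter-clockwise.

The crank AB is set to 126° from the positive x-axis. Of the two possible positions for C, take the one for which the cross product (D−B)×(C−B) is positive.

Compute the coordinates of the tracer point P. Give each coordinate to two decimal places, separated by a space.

A=(0,0), D=(11.00,0)
B = A + 3.00·(cos126°, sin126°) = (-1.7634, 2.4271)
|BD| = 12.9921
circle(B,5.00) ∩ circle(D,9.00): a=4.3409, h=2.4813
  candidates: C₊=(2.9646,4.0537) cross=32.237; C₋=(2.0376,-0.8215) cross=-32.237
  mode + wants cross > 0 → take C=(2.9646,4.0537) (cross=32.237)
ex = (C−B)/|BC| = (0.9456,0.3253); ey = (-0.3253,0.9456)
P = B + -1.83·ex + -0.91·ey = (-3.1977,0.9712)

-3.20 0.97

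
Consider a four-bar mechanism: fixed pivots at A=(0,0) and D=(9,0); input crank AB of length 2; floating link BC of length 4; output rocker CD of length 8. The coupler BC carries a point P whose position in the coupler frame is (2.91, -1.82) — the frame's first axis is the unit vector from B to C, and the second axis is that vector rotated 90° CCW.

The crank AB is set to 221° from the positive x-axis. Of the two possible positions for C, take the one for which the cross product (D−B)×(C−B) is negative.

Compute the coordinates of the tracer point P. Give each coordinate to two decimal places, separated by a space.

A=(0,0), D=(9.00,0)
B = A + 2.00·(cos221°, sin221°) = (-1.5094, -1.3121)
|BD| = 10.5910
circle(B,4.00) ∩ circle(D,8.00): a=3.0294, h=2.6120
  candidates: C₊=(1.1731,1.6551) cross=27.664; C₋=(1.8203,-3.5287) cross=-27.664
  mode - wants cross < 0 → take C=(1.8203,-3.5287) (cross=-27.664)
ex = (C−B)/|BC| = (0.8324,-0.5541); ey = (0.5541,0.8324)
P = B + 2.91·ex + -1.82·ey = (-0.0956,-4.4397)

-0.10 -4.44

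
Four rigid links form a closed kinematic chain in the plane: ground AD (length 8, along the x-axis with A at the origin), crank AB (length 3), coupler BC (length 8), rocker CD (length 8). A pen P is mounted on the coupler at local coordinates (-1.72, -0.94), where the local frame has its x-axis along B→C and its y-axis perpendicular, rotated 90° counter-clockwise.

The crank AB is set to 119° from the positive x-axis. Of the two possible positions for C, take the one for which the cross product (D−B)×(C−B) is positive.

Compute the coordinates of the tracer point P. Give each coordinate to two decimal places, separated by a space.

-2.27 0.84

A=(0,0), D=(8.00,0)
B = A + 3.00·(cos119°, sin119°) = (-1.4544, 2.6239)
|BD| = 9.8118
circle(B,8.00) ∩ circle(D,8.00): a=4.9059, h=6.3192
  candidates: C₊=(4.9627,7.4010) cross=62.003; C₋=(1.5829,-4.7771) cross=-62.003
  mode + wants cross > 0 → take C=(4.9627,7.4010) (cross=62.003)
ex = (C−B)/|BC| = (0.8021,0.5971); ey = (-0.5971,0.8021)
P = B + -1.72·ex + -0.94·ey = (-2.2728,0.8428)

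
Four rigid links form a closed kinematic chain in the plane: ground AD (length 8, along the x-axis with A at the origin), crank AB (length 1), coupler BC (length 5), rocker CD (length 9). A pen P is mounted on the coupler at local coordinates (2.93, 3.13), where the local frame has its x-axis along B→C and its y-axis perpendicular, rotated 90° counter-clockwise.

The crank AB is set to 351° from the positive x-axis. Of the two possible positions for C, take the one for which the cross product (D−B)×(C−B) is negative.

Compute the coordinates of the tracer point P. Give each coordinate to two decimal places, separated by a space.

A=(0,0), D=(8.00,0)
B = A + 1.00·(cos351°, sin351°) = (0.9877, -0.1564)
|BD| = 7.0141
circle(B,5.00) ∩ circle(D,9.00): a=-0.4850, h=4.9764
  candidates: C₊=(0.3919,4.8079) cross=34.905; C₋=(0.6138,-5.1424) cross=-34.905
  mode - wants cross < 0 → take C=(0.6138,-5.1424) (cross=-34.905)
ex = (C−B)/|BC| = (-0.0748,-0.9972); ey = (0.9972,-0.0748)
P = B + 2.93·ex + 3.13·ey = (3.8899,-3.3123)

3.89 -3.31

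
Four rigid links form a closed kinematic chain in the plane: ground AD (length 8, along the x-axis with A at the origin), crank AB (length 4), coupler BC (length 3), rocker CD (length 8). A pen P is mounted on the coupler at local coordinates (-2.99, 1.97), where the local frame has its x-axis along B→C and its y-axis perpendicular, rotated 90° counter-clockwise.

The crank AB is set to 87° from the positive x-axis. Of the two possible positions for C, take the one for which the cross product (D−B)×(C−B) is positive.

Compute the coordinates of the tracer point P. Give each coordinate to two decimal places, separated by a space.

A=(0,0), D=(8.00,0)
B = A + 4.00·(cos87°, sin87°) = (0.2093, 3.9945)
|BD| = 8.7550
circle(B,3.00) ∩ circle(D,8.00): a=1.2365, h=2.7333
  candidates: C₊=(2.5567,5.8626) cross=23.930; C₋=(0.0625,0.9981) cross=-23.930
  mode + wants cross > 0 → take C=(2.5567,5.8626) (cross=23.930)
ex = (C−B)/|BC| = (0.7825,0.6227); ey = (-0.6227,0.7825)
P = B + -2.99·ex + 1.97·ey = (-3.3569,3.6741)

-3.36 3.67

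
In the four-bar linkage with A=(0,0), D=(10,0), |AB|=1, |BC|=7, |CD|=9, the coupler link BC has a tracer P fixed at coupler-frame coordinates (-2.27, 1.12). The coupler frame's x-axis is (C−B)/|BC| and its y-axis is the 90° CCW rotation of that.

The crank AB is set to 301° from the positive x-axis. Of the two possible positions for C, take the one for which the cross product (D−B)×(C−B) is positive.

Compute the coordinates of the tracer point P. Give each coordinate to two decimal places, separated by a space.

-1.34 -2.58

A=(0,0), D=(10.00,0)
B = A + 1.00·(cos301°, sin301°) = (0.5150, -0.8572)
|BD| = 9.5236
circle(B,7.00) ∩ circle(D,9.00): a=3.0818, h=6.2851
  candidates: C₊=(3.0186,5.6798) cross=59.857; C₋=(4.1500,-6.8394) cross=-59.857
  mode + wants cross > 0 → take C=(3.0186,5.6798) (cross=59.857)
ex = (C−B)/|BC| = (0.3577,0.9339); ey = (-0.9339,0.3577)
P = B + -2.27·ex + 1.12·ey = (-1.3428,-2.5764)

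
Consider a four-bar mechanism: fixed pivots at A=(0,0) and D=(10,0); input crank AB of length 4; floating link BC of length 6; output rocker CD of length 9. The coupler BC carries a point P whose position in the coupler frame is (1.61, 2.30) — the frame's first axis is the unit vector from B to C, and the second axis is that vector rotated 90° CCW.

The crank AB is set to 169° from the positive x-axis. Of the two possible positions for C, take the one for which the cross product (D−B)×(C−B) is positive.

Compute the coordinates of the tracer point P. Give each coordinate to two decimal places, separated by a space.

-3.37 3.52

A=(0,0), D=(10.00,0)
B = A + 4.00·(cos169°, sin169°) = (-3.9265, 0.7632)
|BD| = 13.9474
circle(B,6.00) ∩ circle(D,9.00): a=5.3605, h=2.6954
  candidates: C₊=(1.5735,3.1612) cross=37.593; C₋=(1.2785,-2.2214) cross=-37.593
  mode + wants cross > 0 → take C=(1.5735,3.1612) (cross=37.593)
ex = (C−B)/|BC| = (0.9167,0.3997); ey = (-0.3997,0.9167)
P = B + 1.61·ex + 2.30·ey = (-3.3699,3.5150)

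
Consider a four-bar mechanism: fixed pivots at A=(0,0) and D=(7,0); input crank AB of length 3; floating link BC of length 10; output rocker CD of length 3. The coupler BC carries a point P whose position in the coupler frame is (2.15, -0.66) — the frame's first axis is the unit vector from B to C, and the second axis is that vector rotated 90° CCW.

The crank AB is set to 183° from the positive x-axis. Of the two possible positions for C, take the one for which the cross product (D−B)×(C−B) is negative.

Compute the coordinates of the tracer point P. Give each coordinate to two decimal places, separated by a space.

A=(0,0), D=(7.00,0)
B = A + 3.00·(cos183°, sin183°) = (-2.9959, -0.1570)
|BD| = 9.9971
circle(B,10.00) ∩ circle(D,3.00): a=9.5499, h=2.9665
  candidates: C₊=(6.5062,2.9591) cross=29.656; C₋=(6.5994,-2.9731) cross=-29.656
  mode - wants cross < 0 → take C=(6.5994,-2.9731) (cross=-29.656)
ex = (C−B)/|BC| = (0.9595,-0.2816); ey = (0.2816,0.9595)
P = B + 2.15·ex + -0.66·ey = (-1.1188,-1.3958)

-1.12 -1.40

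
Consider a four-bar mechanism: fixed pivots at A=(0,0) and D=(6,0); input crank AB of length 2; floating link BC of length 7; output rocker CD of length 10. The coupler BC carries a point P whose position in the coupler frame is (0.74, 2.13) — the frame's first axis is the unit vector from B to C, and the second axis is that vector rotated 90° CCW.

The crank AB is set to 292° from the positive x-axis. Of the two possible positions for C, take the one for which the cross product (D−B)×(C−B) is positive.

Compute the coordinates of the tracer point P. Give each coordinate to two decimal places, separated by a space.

-1.43 -2.44

A=(0,0), D=(6.00,0)
B = A + 2.00·(cos292°, sin292°) = (0.7492, -1.8544)
|BD| = 5.5686
circle(B,7.00) ∩ circle(D,10.00): a=-1.7949, h=6.7660
  candidates: C₊=(-3.1964,3.9277) cross=37.677; C₋=(1.3098,-8.8319) cross=-37.677
  mode + wants cross > 0 → take C=(-3.1964,3.9277) (cross=37.677)
ex = (C−B)/|BC| = (-0.5637,0.8260); ey = (-0.8260,-0.5637)
P = B + 0.74·ex + 2.13·ey = (-1.4273,-2.4437)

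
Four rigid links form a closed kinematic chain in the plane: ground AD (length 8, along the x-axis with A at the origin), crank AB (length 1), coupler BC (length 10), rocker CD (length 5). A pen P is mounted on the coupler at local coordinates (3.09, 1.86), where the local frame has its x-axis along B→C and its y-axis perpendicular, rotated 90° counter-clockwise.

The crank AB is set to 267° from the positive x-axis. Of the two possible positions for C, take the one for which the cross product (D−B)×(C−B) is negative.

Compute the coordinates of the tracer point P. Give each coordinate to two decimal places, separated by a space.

A=(0,0), D=(8.00,0)
B = A + 1.00·(cos267°, sin267°) = (-0.0523, -0.9986)
|BD| = 8.1140
circle(B,10.00) ∩ circle(D,5.00): a=8.6786, h=4.9680
  candidates: C₊=(7.9489,4.9997) cross=40.311; C₋=(9.1718,-4.8608) cross=-40.311
  mode - wants cross < 0 → take C=(9.1718,-4.8608) (cross=-40.311)
ex = (C−B)/|BC| = (0.9224,-0.3862); ey = (0.3862,0.9224)
P = B + 3.09·ex + 1.86·ey = (3.5163,-0.4763)

3.52 -0.48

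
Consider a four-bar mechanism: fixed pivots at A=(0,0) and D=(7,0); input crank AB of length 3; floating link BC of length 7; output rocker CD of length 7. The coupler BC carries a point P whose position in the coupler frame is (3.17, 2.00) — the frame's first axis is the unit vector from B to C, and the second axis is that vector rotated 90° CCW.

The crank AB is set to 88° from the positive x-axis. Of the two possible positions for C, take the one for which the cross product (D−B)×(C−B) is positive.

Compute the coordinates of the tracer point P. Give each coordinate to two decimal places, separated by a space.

A=(0,0), D=(7.00,0)
B = A + 3.00·(cos88°, sin88°) = (0.1047, 2.9982)
|BD| = 7.5189
circle(B,7.00) ∩ circle(D,7.00): a=3.7595, h=5.9048
  candidates: C₊=(5.9069,6.9141) cross=44.398; C₋=(1.1978,-3.9160) cross=-44.398
  mode + wants cross > 0 → take C=(5.9069,6.9141) (cross=44.398)
ex = (C−B)/|BC| = (0.8289,0.5594); ey = (-0.5594,0.8289)
P = B + 3.17·ex + 2.00·ey = (1.6134,6.4293)

1.61 6.43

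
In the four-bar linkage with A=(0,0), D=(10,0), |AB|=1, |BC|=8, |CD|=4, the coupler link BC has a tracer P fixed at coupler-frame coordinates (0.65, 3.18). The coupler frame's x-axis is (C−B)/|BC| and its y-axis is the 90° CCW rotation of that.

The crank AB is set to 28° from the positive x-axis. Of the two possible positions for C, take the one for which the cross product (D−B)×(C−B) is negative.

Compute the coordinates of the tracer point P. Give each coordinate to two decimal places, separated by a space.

A=(0,0), D=(10.00,0)
B = A + 1.00·(cos28°, sin28°) = (0.8829, 0.4695)
|BD| = 9.1291
circle(B,8.00) ∩ circle(D,4.00): a=7.1935, h=3.5005
  candidates: C₊=(8.2470,3.5954) cross=31.956; C₋=(7.8869,-3.3963) cross=-31.956
  mode - wants cross < 0 → take C=(7.8869,-3.3963) (cross=-31.956)
ex = (C−B)/|BC| = (0.8755,-0.4832); ey = (0.4832,0.8755)
P = B + 0.65·ex + 3.18·ey = (2.9887,2.9395)

2.99 2.94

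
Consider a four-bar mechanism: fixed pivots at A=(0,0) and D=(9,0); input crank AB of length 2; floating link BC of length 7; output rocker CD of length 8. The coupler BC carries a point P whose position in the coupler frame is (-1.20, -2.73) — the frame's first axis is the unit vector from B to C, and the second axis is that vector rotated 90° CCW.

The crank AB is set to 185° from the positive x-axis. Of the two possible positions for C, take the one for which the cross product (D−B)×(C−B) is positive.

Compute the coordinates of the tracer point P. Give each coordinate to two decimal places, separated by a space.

A=(0,0), D=(9.00,0)
B = A + 2.00·(cos185°, sin185°) = (-1.9924, -0.1743)
|BD| = 10.9938
circle(B,7.00) ∩ circle(D,8.00): a=4.8147, h=5.0812
  candidates: C₊=(2.7411,4.9826) cross=55.862; C₋=(2.9023,-5.1786) cross=-55.862
  mode + wants cross > 0 → take C=(2.7411,4.9826) (cross=55.862)
ex = (C−B)/|BC| = (0.6762,0.7367); ey = (-0.7367,0.6762)
P = B + -1.20·ex + -2.73·ey = (-0.7926,-2.9044)

-0.79 -2.90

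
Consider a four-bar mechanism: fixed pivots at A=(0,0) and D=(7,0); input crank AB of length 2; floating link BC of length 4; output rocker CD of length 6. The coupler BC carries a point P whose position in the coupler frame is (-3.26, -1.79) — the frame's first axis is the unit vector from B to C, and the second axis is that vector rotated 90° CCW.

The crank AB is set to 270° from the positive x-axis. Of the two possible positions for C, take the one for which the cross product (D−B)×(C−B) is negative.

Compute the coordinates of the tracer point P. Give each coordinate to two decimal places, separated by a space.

A=(0,0), D=(7.00,0)
B = A + 2.00·(cos270°, sin270°) = (-0.0000, -2.0000)
|BD| = 7.2801
circle(B,4.00) ∩ circle(D,6.00): a=2.2664, h=3.2959
  candidates: C₊=(1.2738,1.7918) cross=23.995; C₋=(3.0847,-4.5465) cross=-23.995
  mode - wants cross < 0 → take C=(3.0847,-4.5465) (cross=-23.995)
ex = (C−B)/|BC| = (0.7712,-0.6366); ey = (0.6366,0.7712)
P = B + -3.26·ex + -1.79·ey = (-3.6536,-1.3050)

-3.65 -1.31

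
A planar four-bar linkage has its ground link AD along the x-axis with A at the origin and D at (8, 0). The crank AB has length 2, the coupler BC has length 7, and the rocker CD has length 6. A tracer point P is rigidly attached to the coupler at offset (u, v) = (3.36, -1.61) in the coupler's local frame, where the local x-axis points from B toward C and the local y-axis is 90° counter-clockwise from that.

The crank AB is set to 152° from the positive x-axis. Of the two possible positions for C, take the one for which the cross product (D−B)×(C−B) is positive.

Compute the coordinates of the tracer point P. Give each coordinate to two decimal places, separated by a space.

1.94 1.34

A=(0,0), D=(8.00,0)
B = A + 2.00·(cos152°, sin152°) = (-1.7659, 0.9389)
|BD| = 9.8109
circle(B,7.00) ∩ circle(D,6.00): a=5.5680, h=4.2423
  candidates: C₊=(4.1825,4.6289) cross=41.621; C₋=(3.3705,-3.8168) cross=-41.621
  mode + wants cross > 0 → take C=(4.1825,4.6289) (cross=41.621)
ex = (C−B)/|BC| = (0.8498,0.5271); ey = (-0.5271,0.8498)
P = B + 3.36·ex + -1.61·ey = (1.9381,1.3420)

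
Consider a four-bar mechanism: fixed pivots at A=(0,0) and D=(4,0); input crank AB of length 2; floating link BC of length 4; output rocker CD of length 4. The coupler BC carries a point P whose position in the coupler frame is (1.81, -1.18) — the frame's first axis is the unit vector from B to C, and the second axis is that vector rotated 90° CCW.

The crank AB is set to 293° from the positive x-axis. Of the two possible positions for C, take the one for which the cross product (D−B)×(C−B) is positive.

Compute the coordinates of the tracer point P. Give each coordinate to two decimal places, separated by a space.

A=(0,0), D=(4.00,0)
B = A + 2.00·(cos293°, sin293°) = (0.7815, -1.8410)
|BD| = 3.7079
circle(B,4.00) ∩ circle(D,4.00): a=1.8539, h=3.5444
  candidates: C₊=(0.6309,2.1562) cross=13.142; C₋=(4.1506,-3.9972) cross=-13.142
  mode + wants cross > 0 → take C=(0.6309,2.1562) (cross=13.142)
ex = (C−B)/|BC| = (-0.0376,0.9993); ey = (-0.9993,-0.0376)
P = B + 1.81·ex + -1.18·ey = (1.8925,0.0121)

1.89 0.01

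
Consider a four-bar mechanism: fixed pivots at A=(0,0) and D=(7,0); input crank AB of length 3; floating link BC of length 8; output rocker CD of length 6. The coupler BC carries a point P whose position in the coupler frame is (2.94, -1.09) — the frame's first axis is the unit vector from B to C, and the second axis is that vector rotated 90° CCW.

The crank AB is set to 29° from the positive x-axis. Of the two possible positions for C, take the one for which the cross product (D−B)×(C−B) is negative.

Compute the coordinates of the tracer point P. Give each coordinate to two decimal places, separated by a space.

2.80 -1.68

A=(0,0), D=(7.00,0)
B = A + 3.00·(cos29°, sin29°) = (2.6239, 1.4544)
|BD| = 4.6115
circle(B,8.00) ∩ circle(D,6.00): a=5.3416, h=5.9554
  candidates: C₊=(9.5712,5.4212) cross=27.463; C₋=(5.8146,-5.8817) cross=-27.463
  mode - wants cross < 0 → take C=(5.8146,-5.8817) (cross=-27.463)
ex = (C−B)/|BC| = (0.3988,-0.9170); ey = (0.9170,0.3988)
P = B + 2.94·ex + -1.09·ey = (2.7969,-1.6763)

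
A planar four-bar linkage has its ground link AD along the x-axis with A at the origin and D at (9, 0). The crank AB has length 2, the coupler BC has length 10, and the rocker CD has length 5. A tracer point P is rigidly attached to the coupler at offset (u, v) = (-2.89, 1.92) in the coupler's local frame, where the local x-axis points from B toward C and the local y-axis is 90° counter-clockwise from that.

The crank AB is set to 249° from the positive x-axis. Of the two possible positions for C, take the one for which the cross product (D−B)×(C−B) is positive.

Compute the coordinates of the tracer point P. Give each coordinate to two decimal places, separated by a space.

-4.16 -2.25

A=(0,0), D=(9.00,0)
B = A + 2.00·(cos249°, sin249°) = (-0.7167, -1.8672)
|BD| = 9.8945
circle(B,10.00) ∩ circle(D,5.00): a=8.7372, h=4.8642
  candidates: C₊=(6.9456,4.5585) cross=48.129; C₋=(8.7814,-4.9952) cross=-48.129
  mode + wants cross > 0 → take C=(6.9456,4.5585) (cross=48.129)
ex = (C−B)/|BC| = (0.7662,0.6426); ey = (-0.6426,0.7662)
P = B + -2.89·ex + 1.92·ey = (-4.1649,-2.2530)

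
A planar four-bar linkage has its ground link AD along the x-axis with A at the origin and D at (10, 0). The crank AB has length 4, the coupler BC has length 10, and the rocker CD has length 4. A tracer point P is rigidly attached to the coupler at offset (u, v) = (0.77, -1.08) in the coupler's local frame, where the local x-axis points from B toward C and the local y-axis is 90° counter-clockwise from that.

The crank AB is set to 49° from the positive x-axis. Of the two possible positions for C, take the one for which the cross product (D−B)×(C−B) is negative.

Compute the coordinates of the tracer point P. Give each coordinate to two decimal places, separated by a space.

2.42 1.71

A=(0,0), D=(10.00,0)
B = A + 4.00·(cos49°, sin49°) = (2.6242, 3.0188)
|BD| = 7.9696
circle(B,10.00) ∩ circle(D,4.00): a=9.2548, h=3.7879
  candidates: C₊=(12.6242,3.0188) cross=30.188; C₋=(9.7546,-3.9925) cross=-30.188
  mode - wants cross < 0 → take C=(9.7546,-3.9925) (cross=-30.188)
ex = (C−B)/|BC| = (0.7130,-0.7011); ey = (0.7011,0.7130)
P = B + 0.77·ex + -1.08·ey = (2.4161,1.7089)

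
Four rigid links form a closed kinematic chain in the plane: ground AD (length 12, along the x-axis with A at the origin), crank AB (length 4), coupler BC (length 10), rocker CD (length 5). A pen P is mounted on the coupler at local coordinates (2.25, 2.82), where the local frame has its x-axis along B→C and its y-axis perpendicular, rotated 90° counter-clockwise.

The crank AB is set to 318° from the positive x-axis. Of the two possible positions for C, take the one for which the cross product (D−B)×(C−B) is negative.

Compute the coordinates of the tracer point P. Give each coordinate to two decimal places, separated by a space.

A=(0,0), D=(12.00,0)
B = A + 4.00·(cos318°, sin318°) = (2.9726, -2.6765)
|BD| = 9.4158
circle(B,10.00) ∩ circle(D,5.00): a=8.6906, h=4.9471
  candidates: C₊=(9.8984,4.5369) cross=46.581; C₋=(12.7109,-4.9492) cross=-46.581
  mode - wants cross < 0 → take C=(12.7109,-4.9492) (cross=-46.581)
ex = (C−B)/|BC| = (0.9738,-0.2273); ey = (0.2273,0.9738)
P = B + 2.25·ex + 2.82·ey = (5.8046,-0.4417)

5.80 -0.44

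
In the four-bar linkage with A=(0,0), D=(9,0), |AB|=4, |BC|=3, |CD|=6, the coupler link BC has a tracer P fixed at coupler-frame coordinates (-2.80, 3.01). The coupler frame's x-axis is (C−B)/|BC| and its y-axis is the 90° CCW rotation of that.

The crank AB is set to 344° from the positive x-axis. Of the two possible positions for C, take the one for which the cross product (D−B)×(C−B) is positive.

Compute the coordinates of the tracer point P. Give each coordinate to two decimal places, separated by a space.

A=(0,0), D=(9.00,0)
B = A + 4.00·(cos344°, sin344°) = (3.8450, -1.1025)
|BD| = 5.2715
circle(B,3.00) ∩ circle(D,6.00): a=0.0749, h=2.9991
  candidates: C₊=(3.2910,1.8458) cross=15.810; C₋=(4.5455,-4.0196) cross=-15.810
  mode + wants cross > 0 → take C=(3.2910,1.8458) (cross=15.810)
ex = (C−B)/|BC| = (-0.1847,0.9828); ey = (-0.9828,-0.1847)
P = B + -2.80·ex + 3.01·ey = (1.4040,-4.4103)

1.40 -4.41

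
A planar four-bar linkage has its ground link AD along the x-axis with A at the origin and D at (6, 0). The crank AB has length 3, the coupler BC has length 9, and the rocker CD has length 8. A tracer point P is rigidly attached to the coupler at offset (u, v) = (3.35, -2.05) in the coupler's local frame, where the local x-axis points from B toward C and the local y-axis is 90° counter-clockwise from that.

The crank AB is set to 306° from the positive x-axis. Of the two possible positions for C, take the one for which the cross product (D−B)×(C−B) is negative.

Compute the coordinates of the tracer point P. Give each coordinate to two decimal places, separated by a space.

A=(0,0), D=(6.00,0)
B = A + 3.00·(cos306°, sin306°) = (1.7634, -2.4271)
|BD| = 4.8826
circle(B,9.00) ∩ circle(D,8.00): a=4.1822, h=7.9693
  candidates: C₊=(1.4309,6.5668) cross=38.911; C₋=(9.3536,-7.2631) cross=-38.911
  mode - wants cross < 0 → take C=(9.3536,-7.2631) (cross=-38.911)
ex = (C−B)/|BC| = (0.8434,-0.5373); ey = (0.5373,0.8434)
P = B + 3.35·ex + -2.05·ey = (3.4871,-5.9560)

3.49 -5.96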